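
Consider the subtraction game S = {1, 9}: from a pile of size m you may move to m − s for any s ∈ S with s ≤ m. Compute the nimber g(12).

Compute g(0), g(1), … for moves {1, 9}:
k:     0  1  2  3  4  5  6  7  8  9 10 11 12
g(k):  0  1  0  1  0  1  0  1  0  1  0  1  0
So g(12) = 0.

0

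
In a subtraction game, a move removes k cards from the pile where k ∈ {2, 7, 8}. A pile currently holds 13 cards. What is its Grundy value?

2

Build the Grundy sequence with g(k) = mex{g(k−s) : s ∈ {2, 7, 8}, s ≤ k}:
g(0) = mex{} = 0
g(1) = mex{} = 0
g(2) = mex{0} = 1
g(3) = mex{0} = 1
g(4) = mex{1} = 0
g(5) = mex{1} = 0
g(6) = mex{0} = 1
g(7) = mex{0} = 1
g(8) = mex{0,1} = 2
g(9) = mex{0,1} = 2
g(10) = mex{1,2} = 0
g(11) = mex{0,1,2} = 3
g(12) = mex{0} = 1
g(13) = mex{0,1,3} = 2
So g(13) = 2.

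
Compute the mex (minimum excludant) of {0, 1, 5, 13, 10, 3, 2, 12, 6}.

4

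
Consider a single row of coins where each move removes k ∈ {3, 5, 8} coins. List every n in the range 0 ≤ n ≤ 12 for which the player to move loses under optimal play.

0, 1, 2, 11, 12

Grundy values for subtraction set {3, 5, 8}:
g(0) = mex{} = 0
g(1) = mex{} = 0
g(2) = mex{} = 0
g(3) = mex{0} = 1
g(4) = mex{0} = 1
g(5) = mex{0} = 1
g(6) = mex{0,1} = 2
g(7) = mex{0,1} = 2
g(8) = mex{0,1} = 2
g(9) = mex{0,1,2} = 3
g(10) = mex{0,1,2} = 3
g(11) = mex{1,2} = 0
g(12) = mex{1,2,3} = 0
The P-positions (g = 0) in 0..12 are 0, 1, 2, 11, 12.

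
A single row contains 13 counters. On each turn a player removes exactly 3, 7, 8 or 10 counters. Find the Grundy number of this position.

Build the Grundy sequence with g(k) = mex{g(k−s) : s ∈ {3, 7, 8, 10}, s ≤ k}:
g(0) = mex{} = 0
g(1) = mex{} = 0
g(2) = mex{} = 0
g(3) = mex{0} = 1
g(4) = mex{0} = 1
g(5) = mex{0} = 1
g(6) = mex{1} = 0
g(7) = mex{0,1} = 2
g(8) = mex{0,1} = 2
g(9) = mex{0} = 1
g(10) = mex{0,1,2} = 3
g(11) = mex{0,1,2} = 3
g(12) = mex{0,1} = 2
g(13) = mex{0,1,3} = 2
So g(13) = 2.

2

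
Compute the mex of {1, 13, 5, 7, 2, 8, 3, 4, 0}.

The values 0, 1, 2, 3, 4, 5 are all present; 6 is the first non-negative integer missing from the set.

6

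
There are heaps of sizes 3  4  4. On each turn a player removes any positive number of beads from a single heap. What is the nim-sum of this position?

3

Nim-sum: 3 ^ 4 ^ 4 = 3.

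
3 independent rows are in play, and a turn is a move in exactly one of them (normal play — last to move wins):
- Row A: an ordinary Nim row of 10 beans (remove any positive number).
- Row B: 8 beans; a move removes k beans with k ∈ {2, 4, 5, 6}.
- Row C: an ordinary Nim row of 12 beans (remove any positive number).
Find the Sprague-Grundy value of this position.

6

Row A is a plain Nim row of size 10, so its Grundy value is 10.
Build the Grundy sequence for row B with g(k) = mex{g(k−s) : s ∈ {2, 4, 5, 6}, s ≤ k}:
g(0) = mex{} = 0
g(1) = mex{} = 0
g(2) = mex{0} = 1
g(3) = mex{0} = 1
g(4) = mex{0,1} = 2
g(5) = mex{0,1} = 2
g(6) = mex{0,1,2} = 3
g(7) = mex{0,1,2} = 3
g(8) = mex{1,2,3} = 0
So g(8) = 0.
Row C is a plain Nim row of size 12, so its Grundy value is 12.
By the Sprague-Grundy theorem, the Grundy value of a sum of independent games is the XOR of the component values.
Combined value = 10 XOR 0 XOR 12 = 6.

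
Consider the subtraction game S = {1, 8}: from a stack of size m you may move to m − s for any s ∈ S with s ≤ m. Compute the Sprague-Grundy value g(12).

Compute g(0), g(1), … for moves {1, 8}:
g(0) = mex{} = 0
g(1) = mex{0} = 1
g(2) = mex{1} = 0
g(3) = mex{0} = 1
g(4) = mex{1} = 0
g(5) = mex{0} = 1
g(6) = mex{1} = 0
g(7) = mex{0} = 1
g(8) = mex{0,1} = 2
g(9) = mex{1,2} = 0
g(10) = mex{0} = 1
g(11) = mex{1} = 0
g(12) = mex{0} = 1
So g(12) = 1.

1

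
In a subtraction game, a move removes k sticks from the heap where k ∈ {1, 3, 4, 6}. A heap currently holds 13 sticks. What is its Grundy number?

2

Grundy values for subtraction set {1, 3, 4, 6}:
g(0) = mex{} = 0
g(1) = mex{0} = 1
g(2) = mex{1} = 0
g(3) = mex{0} = 1
g(4) = mex{0,1} = 2
g(5) = mex{0,1,2} = 3
g(6) = mex{0,1,3} = 2
g(7) = mex{1,2} = 0
g(8) = mex{0,2,3} = 1
g(9) = mex{1,2,3} = 0
g(10) = mex{0,2} = 1
g(11) = mex{0,1,3} = 2
g(12) = mex{0,1,2} = 3
g(13) = mex{0,1,3} = 2
So g(13) = 2.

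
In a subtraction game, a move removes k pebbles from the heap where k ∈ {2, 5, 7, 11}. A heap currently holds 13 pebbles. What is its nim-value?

0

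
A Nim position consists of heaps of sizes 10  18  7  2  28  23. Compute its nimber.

Nim-sum: 10 XOR 18 XOR 7 XOR 2 XOR 28 XOR 23 = 22.

22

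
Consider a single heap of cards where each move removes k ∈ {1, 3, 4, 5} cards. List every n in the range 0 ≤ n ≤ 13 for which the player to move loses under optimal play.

0, 2, 8, 10

Compute g(0), g(1), … for moves {1, 3, 4, 5}:
k:     0  1  2  3  4  5  6  7  8  9 10 11 12 13
g(k):  0  1  0  1  2  3  2  3  0  1  0  1  2  3
The P-positions (g = 0) in 0..13 are 0, 2, 8, 10.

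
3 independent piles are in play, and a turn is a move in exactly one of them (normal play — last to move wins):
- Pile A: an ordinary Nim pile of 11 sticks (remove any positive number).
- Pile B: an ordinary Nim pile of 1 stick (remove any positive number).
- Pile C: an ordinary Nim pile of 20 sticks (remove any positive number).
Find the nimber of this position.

30

Pile A is a plain Nim pile of size 11, so its Grundy value is 11.
Pile B is a plain Nim pile of size 1, so its Grundy value is 1.
Pile C is a plain Nim pile of size 20, so its Grundy value is 20.
By the Sprague-Grundy theorem, the Grundy value of a sum of independent games is the XOR of the component values.
Combined value = 11 ⊕ 1 ⊕ 20 = 30.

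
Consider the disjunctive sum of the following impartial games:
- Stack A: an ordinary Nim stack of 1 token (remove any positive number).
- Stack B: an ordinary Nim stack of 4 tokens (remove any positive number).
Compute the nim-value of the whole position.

5

Stack A is a plain Nim stack of size 1, so its Grundy value is 1.
Stack B is a plain Nim stack of size 4, so its Grundy value is 4.
The value of a disjunctive sum is the nim-sum of the parts.
Combined value = 1 XOR 4 = 5.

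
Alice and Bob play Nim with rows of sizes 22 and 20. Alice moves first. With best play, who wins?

In binary:
  10110  (22)
  10100  (20)
  -----
  00010  (2)
The nim-sum is 2 ≠ 0, so this is an N-position: the player to move can win; Alice has a winning move.

Alice wins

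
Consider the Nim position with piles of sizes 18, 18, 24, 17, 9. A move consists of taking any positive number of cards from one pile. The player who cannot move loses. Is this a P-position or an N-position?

P-position

Nim-sum: 18 XOR 18 XOR 24 XOR 17 XOR 9 = 0.
The nim-sum is 0, so this is a P-position: the player to move is in a losing position under optimal play.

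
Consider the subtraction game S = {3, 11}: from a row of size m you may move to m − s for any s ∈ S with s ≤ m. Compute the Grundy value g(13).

Build the Grundy sequence with g(k) = mex{g(k−s) : s ∈ {3, 11}, s ≤ k}:
k:     0  1  2  3  4  5  6  7  8  9 10 11 12 13
g(k):  0  0  0  1  1  1  0  0  0  1  1  1  2  2
So g(13) = 2.

2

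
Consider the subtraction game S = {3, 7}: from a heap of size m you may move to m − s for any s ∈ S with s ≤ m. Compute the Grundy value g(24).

1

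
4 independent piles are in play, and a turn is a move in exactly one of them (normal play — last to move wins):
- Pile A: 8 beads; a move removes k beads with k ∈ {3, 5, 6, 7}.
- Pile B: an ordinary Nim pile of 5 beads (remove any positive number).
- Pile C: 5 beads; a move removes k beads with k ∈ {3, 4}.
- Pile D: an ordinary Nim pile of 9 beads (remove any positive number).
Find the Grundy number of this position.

15

Build the Grundy sequence for pile A with g(k) = mex{g(k−s) : s ∈ {3, 5, 6, 7}, s ≤ k}:
k:     0  1  2  3  4  5  6  7  8
g(k):  0  0  0  1  1  1  2  2  2
So g(8) = 2.
Pile B is a plain Nim pile of size 5, so its Grundy value is 5.
For pile C, compute g(0), g(1), … with moves {3, 4}:
k:     0  1  2  3  4  5
g(k):  0  0  0  1  1  1
So g(5) = 1.
Pile D is a plain Nim pile of size 9, so its Grundy value is 9.
The value of a disjunctive sum is the nim-sum of the parts.
Combined value = 2 XOR 5 XOR 1 XOR 9 = 15.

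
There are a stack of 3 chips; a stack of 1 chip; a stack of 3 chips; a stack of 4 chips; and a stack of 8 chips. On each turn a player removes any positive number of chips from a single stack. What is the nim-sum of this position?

13

In binary:
  0011  (3)
  0001  (1)
  0011  (3)
  0100  (4)
  1000  (8)
  ----
  1101  (13)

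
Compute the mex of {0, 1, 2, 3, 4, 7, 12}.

The values 0, 1, 2, 3, 4 are all present; 5 is the first non-negative integer missing from the set.

5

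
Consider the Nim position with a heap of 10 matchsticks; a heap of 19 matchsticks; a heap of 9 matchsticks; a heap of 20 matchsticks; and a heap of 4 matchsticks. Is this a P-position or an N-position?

P-position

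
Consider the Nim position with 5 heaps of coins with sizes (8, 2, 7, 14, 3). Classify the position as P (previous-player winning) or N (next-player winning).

Compute the nim-sum pairwise:
8 ⊕ 2 = 10
10 ⊕ 7 = 13
13 ⊕ 14 = 3
3 ⊕ 3 = 0
The nim-sum is 0, so this is a P-position: the player to move is in a losing position under optimal play.

P-position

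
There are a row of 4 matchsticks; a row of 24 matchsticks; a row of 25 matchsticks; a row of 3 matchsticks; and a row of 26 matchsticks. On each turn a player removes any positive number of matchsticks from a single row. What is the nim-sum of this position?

In binary:
  00100  (4)
  11000  (24)
  11001  (25)
  00011  (3)
  11010  (26)
  -----
  11100  (28)

28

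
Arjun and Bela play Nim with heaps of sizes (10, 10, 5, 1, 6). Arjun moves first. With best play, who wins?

Bitwise XOR of the heap sizes:
  1010  (10)
  1010  (10)
  0101  (5)
  0001  (1)
  0110  (6)
  ----
  0010  (2)
The nim-sum is 2 ≠ 0, so this is an N-position: the player to move can win; Arjun has a winning move.

Arjun wins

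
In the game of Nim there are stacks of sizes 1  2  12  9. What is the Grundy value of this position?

Compute the nim-sum pairwise:
1 ⊕ 2 = 3
3 ⊕ 12 = 15
15 ⊕ 9 = 6

6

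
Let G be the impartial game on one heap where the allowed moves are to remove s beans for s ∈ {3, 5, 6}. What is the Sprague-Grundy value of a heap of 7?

2

Compute g(0), g(1), … for moves {3, 5, 6}:
g(0) = mex{} = 0
g(1) = mex{} = 0
g(2) = mex{} = 0
g(3) = mex{0} = 1
g(4) = mex{0} = 1
g(5) = mex{0} = 1
g(6) = mex{0,1} = 2
g(7) = mex{0,1} = 2
So g(7) = 2.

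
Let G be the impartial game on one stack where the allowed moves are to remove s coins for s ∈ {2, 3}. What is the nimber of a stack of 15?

Build the Grundy sequence with g(k) = mex{g(k−s) : s ∈ {2, 3}, s ≤ k}:
k:     0  1  2  3  4  5  6  7  8  9 10 11 12 13 14 15
g(k):  0  0  1  1  2  0  0  1  1  2  0  0  1  1  2  0
So g(15) = 0.

0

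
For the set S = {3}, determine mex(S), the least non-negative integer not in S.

0

0 is not in the set, so the mex is 0.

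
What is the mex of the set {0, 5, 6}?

0 is in the set but 1 is not, so the mex is 1.

1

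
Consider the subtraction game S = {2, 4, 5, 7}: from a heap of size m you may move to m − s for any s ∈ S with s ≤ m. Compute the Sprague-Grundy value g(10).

Grundy values for subtraction set {2, 4, 5, 7}:
k:     0  1  2  3  4  5  6  7  8  9 10
g(k):  0  0  1  1  2  2  3  3  4  0  0
So g(10) = 0.

0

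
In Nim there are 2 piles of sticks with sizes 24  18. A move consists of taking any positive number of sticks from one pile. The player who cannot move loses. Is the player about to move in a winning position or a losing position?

Winning position

In binary:
  11000  (24)
  10010  (18)
  -----
  01010  (10)
The nim-sum is 10 ≠ 0, so this is an N-position: the player to move can win.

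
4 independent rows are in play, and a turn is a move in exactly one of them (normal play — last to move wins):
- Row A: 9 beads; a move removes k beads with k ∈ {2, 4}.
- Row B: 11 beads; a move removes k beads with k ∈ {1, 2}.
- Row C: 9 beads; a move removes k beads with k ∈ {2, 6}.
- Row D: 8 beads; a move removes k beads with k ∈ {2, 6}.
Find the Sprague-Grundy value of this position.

3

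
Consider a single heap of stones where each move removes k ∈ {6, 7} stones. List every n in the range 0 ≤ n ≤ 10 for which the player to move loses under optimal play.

Compute g(0), g(1), … for moves {6, 7}:
k:     0  1  2  3  4  5  6  7  8  9 10
g(k):  0  0  0  0  0  0  1  1  1  1  1
The P-positions (g = 0) in 0..10 are 0, 1, 2, 3, 4, 5.

0, 1, 2, 3, 4, 5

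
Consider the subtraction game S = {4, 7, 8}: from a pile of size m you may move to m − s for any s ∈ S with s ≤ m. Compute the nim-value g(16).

1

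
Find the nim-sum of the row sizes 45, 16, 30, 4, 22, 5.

52

Write each in binary and XOR column by column:
  101101  (45)
  010000  (16)
  011110  (30)
  000100  (4)
  010110  (22)
  000101  (5)
  ------
  110100  (52)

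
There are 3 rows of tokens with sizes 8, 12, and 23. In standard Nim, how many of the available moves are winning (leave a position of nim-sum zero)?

Compute the nim-sum pairwise:
8 ^ 12 = 4
4 ^ 23 = 19
The overall nim-sum is X = 19. A row of size p has a winning move iff p XOR X < p (reduce it to p XOR X).
  8: 8 XOR 19 = 27 ≥ 8 — no move.
  12: 12 XOR 19 = 31 ≥ 12 — no move.
  23: 23 XOR 19 = 4 < 23 — winning move (to 4).
That gives 1 winning move.

1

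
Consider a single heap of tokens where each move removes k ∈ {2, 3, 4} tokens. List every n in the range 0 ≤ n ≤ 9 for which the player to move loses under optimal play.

0, 1, 6, 7

Compute g(0), g(1), … for moves {2, 3, 4}:
g(0) = mex{} = 0
g(1) = mex{} = 0
g(2) = mex{0} = 1
g(3) = mex{0} = 1
g(4) = mex{0,1} = 2
g(5) = mex{0,1} = 2
g(6) = mex{1,2} = 0
g(7) = mex{1,2} = 0
g(8) = mex{0,2} = 1
g(9) = mex{0,2} = 1
The P-positions (g = 0) in 0..9 are 0, 1, 6, 7.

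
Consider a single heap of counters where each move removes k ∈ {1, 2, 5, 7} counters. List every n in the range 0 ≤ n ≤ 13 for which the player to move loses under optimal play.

Build the Grundy sequence with g(k) = mex{g(k−s) : s ∈ {1, 2, 5, 7}, s ≤ k}:
g(0) = mex{} = 0
g(1) = mex{0} = 1
g(2) = mex{0,1} = 2
g(3) = mex{1,2} = 0
g(4) = mex{0,2} = 1
g(5) = mex{0,1} = 2
g(6) = mex{1,2} = 0
g(7) = mex{0,2} = 1
g(8) = mex{0,1} = 2
g(9) = mex{1,2} = 0
g(10) = mex{0,2} = 1
g(11) = mex{0,1} = 2
g(12) = mex{1,2} = 0
g(13) = mex{0,2} = 1
The P-positions (g = 0) in 0..13 are 0, 3, 6, 9, 12.

0, 3, 6, 9, 12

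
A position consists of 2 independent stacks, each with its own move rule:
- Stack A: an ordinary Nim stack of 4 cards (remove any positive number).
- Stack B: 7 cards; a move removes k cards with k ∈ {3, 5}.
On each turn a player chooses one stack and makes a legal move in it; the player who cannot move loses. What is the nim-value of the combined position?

6

Stack A is a plain Nim stack of size 4, so its Grundy value is 4.
Grundy values for stack B (subtraction set {3, 5}):
g(0) = mex{} = 0
g(1) = mex{} = 0
g(2) = mex{} = 0
g(3) = mex{0} = 1
g(4) = mex{0} = 1
g(5) = mex{0} = 1
g(6) = mex{0,1} = 2
g(7) = mex{0,1} = 2
So g(7) = 2.
The value of a disjunctive sum is the nim-sum of the parts.
Combined value = 4 XOR 2 = 6.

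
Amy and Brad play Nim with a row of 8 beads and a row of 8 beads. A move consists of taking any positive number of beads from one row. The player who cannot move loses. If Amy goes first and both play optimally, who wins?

Brad wins

Nim-sum: 8 ^ 8 = 0.
The nim-sum is 0, so this is a P-position: the player to move is in a losing position under optimal play; Amy is about to move from it and so loses — Brad wins.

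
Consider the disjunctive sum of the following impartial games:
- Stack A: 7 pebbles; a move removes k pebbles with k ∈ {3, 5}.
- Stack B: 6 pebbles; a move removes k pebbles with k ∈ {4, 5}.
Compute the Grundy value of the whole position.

Grundy values for stack A (subtraction set {3, 5}):
k:     0  1  2  3  4  5  6  7
g(k):  0  0  0  1  1  1  2  2
So g(7) = 2.
Build the Grundy sequence for stack B with g(k) = mex{g(k−s) : s ∈ {4, 5}, s ≤ k}:
g(0) = mex{} = 0
g(1) = mex{} = 0
g(2) = mex{} = 0
g(3) = mex{} = 0
g(4) = mex{0} = 1
g(5) = mex{0} = 1
g(6) = mex{0} = 1
So g(6) = 1.
The value of a disjunctive sum is the nim-sum of the parts.
Combined value = 2 ⊕ 1 = 3.

3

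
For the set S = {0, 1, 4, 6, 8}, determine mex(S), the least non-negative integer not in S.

2

The values 0, 1 are all present; 2 is the first non-negative integer missing from the set.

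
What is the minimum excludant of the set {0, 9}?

1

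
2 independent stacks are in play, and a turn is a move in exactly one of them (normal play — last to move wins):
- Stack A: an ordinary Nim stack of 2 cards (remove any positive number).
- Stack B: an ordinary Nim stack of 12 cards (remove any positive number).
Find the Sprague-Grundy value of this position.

14

Stack A is a plain Nim stack of size 2, so its Grundy value is 2.
Stack B is a plain Nim stack of size 12, so its Grundy value is 12.
By the Sprague-Grundy theorem, the Grundy value of a sum of independent games is the XOR of the component values.
Combined value = 2 XOR 12 = 14.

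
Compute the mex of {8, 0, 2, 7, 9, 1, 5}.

The values 0, 1, 2 are all present; 3 is the first non-negative integer missing from the set.

3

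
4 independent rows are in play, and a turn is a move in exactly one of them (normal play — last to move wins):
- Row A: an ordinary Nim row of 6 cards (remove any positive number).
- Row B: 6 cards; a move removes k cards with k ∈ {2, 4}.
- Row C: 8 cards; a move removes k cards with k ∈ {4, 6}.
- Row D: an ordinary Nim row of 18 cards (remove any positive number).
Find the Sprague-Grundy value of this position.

Row A is a plain Nim row of size 6, so its Grundy value is 6.
For row B, compute g(0), g(1), … with moves {2, 4}:
g(0) = mex{} = 0
g(1) = mex{} = 0
g(2) = mex{0} = 1
g(3) = mex{0} = 1
g(4) = mex{0,1} = 2
g(5) = mex{0,1} = 2
g(6) = mex{1,2} = 0
So g(6) = 0.
For row C, compute g(0), g(1), … with moves {4, 6}:
k:     0  1  2  3  4  5  6  7  8
g(k):  0  0  0  0  1  1  1  1  2
So g(8) = 2.
Row D is a plain Nim row of size 18, so its Grundy value is 18.
The value of a disjunctive sum is the nim-sum of the parts.
Combined value = 6 XOR 0 XOR 2 XOR 18 = 22.

22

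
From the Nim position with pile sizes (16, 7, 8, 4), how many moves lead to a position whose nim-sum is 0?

1

Nim-sum: 16 ⊕ 7 ⊕ 8 ⊕ 4 = 27.
The overall nim-sum is X = 27. A pile of size p has a winning move iff p XOR X < p (reduce it to p XOR X).
  16: 16 XOR 27 = 11 < 16 — winning move (to 11).
  7: 7 XOR 27 = 28 ≥ 7 — no move.
  8: 8 XOR 27 = 19 ≥ 8 — no move.
  4: 4 XOR 27 = 31 ≥ 4 — no move.
That gives 1 winning move.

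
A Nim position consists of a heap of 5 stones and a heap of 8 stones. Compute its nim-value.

13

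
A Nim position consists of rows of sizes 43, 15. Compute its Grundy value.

Compute the nim-sum pairwise:
43 ^ 15 = 36

36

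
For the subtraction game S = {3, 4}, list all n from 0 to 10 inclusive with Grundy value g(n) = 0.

0, 1, 2, 7, 8, 9

Compute g(0), g(1), … for moves {3, 4}:
k:     0  1  2  3  4  5  6  7  8  9 10
g(k):  0  0  0  1  1  1  2  0  0  0  1
The P-positions (g = 0) in 0..10 are 0, 1, 2, 7, 8, 9.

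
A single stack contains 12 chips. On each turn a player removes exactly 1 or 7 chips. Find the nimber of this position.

Grundy values for subtraction set {1, 7}:
g(0) = mex{} = 0
g(1) = mex{0} = 1
g(2) = mex{1} = 0
g(3) = mex{0} = 1
g(4) = mex{1} = 0
g(5) = mex{0} = 1
g(6) = mex{1} = 0
g(7) = mex{0} = 1
g(8) = mex{1} = 0
g(9) = mex{0} = 1
g(10) = mex{1} = 0
g(11) = mex{0} = 1
g(12) = mex{1} = 0
So g(12) = 0.

0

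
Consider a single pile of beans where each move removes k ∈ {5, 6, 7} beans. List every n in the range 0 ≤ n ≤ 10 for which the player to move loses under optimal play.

0, 1, 2, 3, 4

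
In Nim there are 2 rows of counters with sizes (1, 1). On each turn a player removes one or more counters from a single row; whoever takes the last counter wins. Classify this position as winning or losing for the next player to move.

Write each in binary and XOR column by column:
  1  (1)
  1  (1)
  -
  0  (0)
The nim-sum is 0, so this is a P-position: the player to move is in a losing position under optimal play.

Losing position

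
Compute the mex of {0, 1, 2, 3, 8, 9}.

4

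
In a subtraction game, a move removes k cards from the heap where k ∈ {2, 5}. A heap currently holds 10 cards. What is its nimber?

1

Grundy values for subtraction set {2, 5}:
g(0) = mex{} = 0
g(1) = mex{} = 0
g(2) = mex{0} = 1
g(3) = mex{0} = 1
g(4) = mex{1} = 0
g(5) = mex{0,1} = 2
g(6) = mex{0} = 1
g(7) = mex{1,2} = 0
g(8) = mex{1} = 0
g(9) = mex{0} = 1
g(10) = mex{0,2} = 1
So g(10) = 1.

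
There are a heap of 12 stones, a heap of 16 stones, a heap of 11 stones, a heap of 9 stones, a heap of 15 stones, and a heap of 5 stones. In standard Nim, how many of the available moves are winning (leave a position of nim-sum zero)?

Compute the nim-sum pairwise:
12 ^ 16 = 28
28 ^ 11 = 23
23 ^ 9 = 30
30 ^ 15 = 17
17 ^ 5 = 20
The overall nim-sum is X = 20. A heap of size p has a winning move iff p XOR X < p (reduce it to p XOR X).
  12: 12 XOR 20 = 24 ≥ 12 — no move.
  16: 16 XOR 20 = 4 < 16 — winning move (to 4).
  11: 11 XOR 20 = 31 ≥ 11 — no move.
  9: 9 XOR 20 = 29 ≥ 9 — no move.
  15: 15 XOR 20 = 27 ≥ 15 — no move.
  5: 5 XOR 20 = 17 ≥ 5 — no move.
That gives 1 winning move.

1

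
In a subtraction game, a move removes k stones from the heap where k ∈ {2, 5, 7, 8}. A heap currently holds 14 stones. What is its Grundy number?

Compute g(0), g(1), … for moves {2, 5, 7, 8}:
g(0) = mex{} = 0
g(1) = mex{} = 0
g(2) = mex{0} = 1
g(3) = mex{0} = 1
g(4) = mex{1} = 0
g(5) = mex{0,1} = 2
g(6) = mex{0} = 1
g(7) = mex{0,1,2} = 3
g(8) = mex{0,1} = 2
g(9) = mex{0,1,3} = 2
g(10) = mex{1,2} = 0
g(11) = mex{0,1,2} = 3
g(12) = mex{0,2,3} = 1
g(13) = mex{1,2,3} = 0
g(14) = mex{1,2,3} = 0
So g(14) = 0.

0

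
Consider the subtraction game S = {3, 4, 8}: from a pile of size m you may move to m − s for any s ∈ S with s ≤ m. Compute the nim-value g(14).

Compute g(0), g(1), … for moves {3, 4, 8}:
g(0) = mex{} = 0
g(1) = mex{} = 0
g(2) = mex{} = 0
g(3) = mex{0} = 1
g(4) = mex{0} = 1
g(5) = mex{0} = 1
g(6) = mex{0,1} = 2
g(7) = mex{1} = 0
g(8) = mex{0,1} = 2
g(9) = mex{0,1,2} = 3
g(10) = mex{0,2} = 1
g(11) = mex{0,1,2} = 3
g(12) = mex{1,2,3} = 0
g(13) = mex{1,3} = 0
g(14) = mex{1,2,3} = 0
So g(14) = 0.

0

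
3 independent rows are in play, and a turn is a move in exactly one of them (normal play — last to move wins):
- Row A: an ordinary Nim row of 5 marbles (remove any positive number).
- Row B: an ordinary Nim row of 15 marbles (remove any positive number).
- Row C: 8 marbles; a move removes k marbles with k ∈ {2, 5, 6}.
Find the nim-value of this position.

Row A is a plain Nim row of size 5, so its Grundy value is 5.
Row B is a plain Nim row of size 15, so its Grundy value is 15.
Build the Grundy sequence for row C with g(k) = mex{g(k−s) : s ∈ {2, 5, 6}, s ≤ k}:
g(0) = mex{} = 0
g(1) = mex{} = 0
g(2) = mex{0} = 1
g(3) = mex{0} = 1
g(4) = mex{1} = 0
g(5) = mex{0,1} = 2
g(6) = mex{0} = 1
g(7) = mex{0,1,2} = 3
g(8) = mex{1} = 0
So g(8) = 0.
By the Sprague-Grundy theorem, the Grundy value of a sum of independent games is the XOR of the component values.
Combined value = 5 XOR 15 XOR 0 = 10.

10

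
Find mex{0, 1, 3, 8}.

The values 0, 1 are all present; 2 is the first non-negative integer missing from the set.

2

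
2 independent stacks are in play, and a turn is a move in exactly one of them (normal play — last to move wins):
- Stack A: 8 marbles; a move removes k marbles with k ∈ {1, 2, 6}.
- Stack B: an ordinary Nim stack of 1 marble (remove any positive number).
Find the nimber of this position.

Grundy values for stack A (subtraction set {1, 2, 6}):
g(0) = mex{} = 0
g(1) = mex{0} = 1
g(2) = mex{0,1} = 2
g(3) = mex{1,2} = 0
g(4) = mex{0,2} = 1
g(5) = mex{0,1} = 2
g(6) = mex{0,1,2} = 3
g(7) = mex{1,2,3} = 0
g(8) = mex{0,2,3} = 1
So g(8) = 1.
Stack B is a plain Nim stack of size 1, so its Grundy value is 1.
The value of a disjunctive sum is the nim-sum of the parts.
Combined value = 1 XOR 1 = 0.

0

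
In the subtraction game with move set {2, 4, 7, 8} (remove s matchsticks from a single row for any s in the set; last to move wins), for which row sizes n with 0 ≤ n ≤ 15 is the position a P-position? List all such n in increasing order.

Compute g(0), g(1), … for moves {2, 4, 7, 8}:
k:     0  1  2  3  4  5  6  7  8  9 10 11 12 13 14 15
g(k):  0  0  1  1  2  2  0  3  1  4  2  0  0  1  1  2
The P-positions (g = 0) in 0..15 are 0, 1, 6, 11, 12.

0, 1, 6, 11, 12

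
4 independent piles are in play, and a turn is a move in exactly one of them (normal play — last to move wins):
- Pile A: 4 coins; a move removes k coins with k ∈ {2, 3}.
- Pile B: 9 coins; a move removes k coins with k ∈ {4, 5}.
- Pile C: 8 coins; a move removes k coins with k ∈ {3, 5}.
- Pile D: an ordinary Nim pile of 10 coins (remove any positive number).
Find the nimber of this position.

For pile A, compute g(0), g(1), … with moves {2, 3}:
g(0) = mex{} = 0
g(1) = mex{} = 0
g(2) = mex{0} = 1
g(3) = mex{0} = 1
g(4) = mex{0,1} = 2
So g(4) = 2.
Grundy values for pile B (subtraction set {4, 5}):
g(0) = mex{} = 0
g(1) = mex{} = 0
g(2) = mex{} = 0
g(3) = mex{} = 0
g(4) = mex{0} = 1
g(5) = mex{0} = 1
g(6) = mex{0} = 1
g(7) = mex{0} = 1
g(8) = mex{0,1} = 2
g(9) = mex{1} = 0
So g(9) = 0.
For pile C, compute g(0), g(1), … with moves {3, 5}:
g(0) = mex{} = 0
g(1) = mex{} = 0
g(2) = mex{} = 0
g(3) = mex{0} = 1
g(4) = mex{0} = 1
g(5) = mex{0} = 1
g(6) = mex{0,1} = 2
g(7) = mex{0,1} = 2
g(8) = mex{1} = 0
So g(8) = 0.
Pile D is a plain Nim pile of size 10, so its Grundy value is 10.
By the Sprague-Grundy theorem, the Grundy value of a sum of independent games is the XOR of the component values.
Combined value = 2 ⊕ 0 ⊕ 0 ⊕ 10 = 8.

8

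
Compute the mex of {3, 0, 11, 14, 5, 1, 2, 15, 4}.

The values 0, 1, 2, 3, 4, 5 are all present; 6 is the first non-negative integer missing from the set.

6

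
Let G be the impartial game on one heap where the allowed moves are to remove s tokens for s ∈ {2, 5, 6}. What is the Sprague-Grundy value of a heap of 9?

2

Compute g(0), g(1), … for moves {2, 5, 6}:
g(0) = mex{} = 0
g(1) = mex{} = 0
g(2) = mex{0} = 1
g(3) = mex{0} = 1
g(4) = mex{1} = 0
g(5) = mex{0,1} = 2
g(6) = mex{0} = 1
g(7) = mex{0,1,2} = 3
g(8) = mex{1} = 0
g(9) = mex{0,1,3} = 2
So g(9) = 2.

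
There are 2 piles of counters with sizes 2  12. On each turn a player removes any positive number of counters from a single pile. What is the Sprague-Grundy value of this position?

14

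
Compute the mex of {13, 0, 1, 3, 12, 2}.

The values 0, 1, 2, 3 are all present; 4 is the first non-negative integer missing from the set.

4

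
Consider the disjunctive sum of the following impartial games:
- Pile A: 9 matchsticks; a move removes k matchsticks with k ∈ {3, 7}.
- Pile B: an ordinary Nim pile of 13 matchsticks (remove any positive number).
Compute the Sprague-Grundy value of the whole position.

12

Grundy values for pile A (subtraction set {3, 7}):
k:     0  1  2  3  4  5  6  7  8  9
g(k):  0  0  0  1  1  1  0  2  2  1
So g(9) = 1.
Pile B is a plain Nim pile of size 13, so its Grundy value is 13.
The value of a disjunctive sum is the nim-sum of the parts.
Combined value = 1 XOR 13 = 12.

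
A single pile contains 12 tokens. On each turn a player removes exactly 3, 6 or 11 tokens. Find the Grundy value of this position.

1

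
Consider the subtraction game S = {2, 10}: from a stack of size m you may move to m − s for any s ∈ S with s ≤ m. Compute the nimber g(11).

1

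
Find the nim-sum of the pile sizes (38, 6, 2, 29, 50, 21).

Bitwise XOR of the heap sizes:
  100110  (38)
  000110  (6)
  000010  (2)
  011101  (29)
  110010  (50)
  010101  (21)
  ------
  011000  (24)

24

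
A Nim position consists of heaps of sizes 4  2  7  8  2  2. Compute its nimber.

9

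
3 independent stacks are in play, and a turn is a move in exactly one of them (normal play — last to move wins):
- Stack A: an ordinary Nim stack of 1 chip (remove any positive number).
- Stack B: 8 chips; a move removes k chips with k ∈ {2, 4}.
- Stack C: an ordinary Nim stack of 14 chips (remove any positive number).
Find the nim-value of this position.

Stack A is a plain Nim stack of size 1, so its Grundy value is 1.
Grundy values for stack B (subtraction set {2, 4}):
k:     0  1  2  3  4  5  6  7  8
g(k):  0  0  1  1  2  2  0  0  1
So g(8) = 1.
Stack C is a plain Nim stack of size 14, so its Grundy value is 14.
By the Sprague-Grundy theorem, the Grundy value of a sum of independent games is the XOR of the component values.
Combined value = 1 XOR 1 XOR 14 = 14.

14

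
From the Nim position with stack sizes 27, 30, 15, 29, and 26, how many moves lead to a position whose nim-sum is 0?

In binary:
  11011  (27)
  11110  (30)
  01111  (15)
  11101  (29)
  11010  (26)
  -----
  01101  (13)
The overall nim-sum is X = 13. A stack of size p has a winning move iff p XOR X < p (reduce it to p XOR X).
  27: 27 XOR 13 = 22 < 27 — winning move (to 22).
  30: 30 XOR 13 = 19 < 30 — winning move (to 19).
  15: 15 XOR 13 = 2 < 15 — winning move (to 2).
  29: 29 XOR 13 = 16 < 29 — winning move (to 16).
  26: 26 XOR 13 = 23 < 26 — winning move (to 23).
That gives 5 winning moves.

5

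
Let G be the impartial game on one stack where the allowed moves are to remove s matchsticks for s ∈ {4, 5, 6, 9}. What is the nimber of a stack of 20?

1

Grundy values for subtraction set {4, 5, 6, 9}:
k:     0  1  2  3  4  5  6  7  8  9 10 11 12 13 14 15 16 17 18 19 20
g(k):  0  0  0  0  1  1  1  1  2  2  2  2  3  0  0  0  0  1  1  1  1
So g(20) = 1.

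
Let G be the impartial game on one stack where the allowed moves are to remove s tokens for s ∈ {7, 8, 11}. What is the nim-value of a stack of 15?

2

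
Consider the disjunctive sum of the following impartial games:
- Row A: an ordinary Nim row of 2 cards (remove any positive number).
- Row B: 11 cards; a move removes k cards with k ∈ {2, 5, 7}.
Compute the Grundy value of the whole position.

Row A is a plain Nim row of size 2, so its Grundy value is 2.
Grundy values for row B (subtraction set {2, 5, 7}):
g(0) = mex{} = 0
g(1) = mex{} = 0
g(2) = mex{0} = 1
g(3) = mex{0} = 1
g(4) = mex{1} = 0
g(5) = mex{0,1} = 2
g(6) = mex{0} = 1
g(7) = mex{0,1,2} = 3
g(8) = mex{0,1} = 2
g(9) = mex{0,1,3} = 2
g(10) = mex{1,2} = 0
g(11) = mex{0,1,2} = 3
So g(11) = 3.
The value of a disjunctive sum is the nim-sum of the parts.
Combined value = 2 ⊕ 3 = 1.

1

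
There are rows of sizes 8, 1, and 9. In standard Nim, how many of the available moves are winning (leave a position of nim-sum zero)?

Compute the nim-sum pairwise:
8 XOR 1 = 9
9 XOR 9 = 0
The nim-sum is already 0, so every move leaves a nonzero nim-sum — there are no winning moves.

0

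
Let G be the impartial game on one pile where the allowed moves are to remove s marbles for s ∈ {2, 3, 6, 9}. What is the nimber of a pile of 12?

0

Grundy values for subtraction set {2, 3, 6, 9}:
k:     0  1  2  3  4  5  6  7  8  9 10 11 12
g(k):  0  0  1  1  2  0  3  1  2  2  3  3  0
So g(12) = 0.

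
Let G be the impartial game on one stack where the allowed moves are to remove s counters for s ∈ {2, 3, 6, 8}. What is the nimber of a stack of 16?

1

Build the Grundy sequence with g(k) = mex{g(k−s) : s ∈ {2, 3, 6, 8}, s ≤ k}:
k:     0  1  2  3  4  5  6  7  8  9 10 11 12 13 14 15 16
g(k):  0  0  1  1  2  0  3  1  2  2  0  3  1  2  0  0  1
So g(16) = 1.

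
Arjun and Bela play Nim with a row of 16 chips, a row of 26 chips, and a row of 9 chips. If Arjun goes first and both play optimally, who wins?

Arjun wins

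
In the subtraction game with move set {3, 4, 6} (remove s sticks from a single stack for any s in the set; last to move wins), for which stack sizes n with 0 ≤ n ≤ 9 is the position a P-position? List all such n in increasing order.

Grundy values for subtraction set {3, 4, 6}:
g(0) = mex{} = 0
g(1) = mex{} = 0
g(2) = mex{} = 0
g(3) = mex{0} = 1
g(4) = mex{0} = 1
g(5) = mex{0} = 1
g(6) = mex{0,1} = 2
g(7) = mex{0,1} = 2
g(8) = mex{0,1} = 2
g(9) = mex{1,2} = 0
The P-positions (g = 0) in 0..9 are 0, 1, 2, 9.

0, 1, 2, 9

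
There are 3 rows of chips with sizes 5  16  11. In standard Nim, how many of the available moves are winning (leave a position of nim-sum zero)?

Write each in binary and XOR column by column:
  00101  (5)
  10000  (16)
  01011  (11)
  -----
  11110  (30)
The overall nim-sum is X = 30. A row of size p has a winning move iff p XOR X < p (reduce it to p XOR X).
  5: 5 XOR 30 = 27 ≥ 5 — no move.
  16: 16 XOR 30 = 14 < 16 — winning move (to 14).
  11: 11 XOR 30 = 21 ≥ 11 — no move.
That gives 1 winning move.

1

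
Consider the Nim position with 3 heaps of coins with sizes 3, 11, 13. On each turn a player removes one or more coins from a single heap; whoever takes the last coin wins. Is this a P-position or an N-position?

Nim-sum: 3 XOR 11 XOR 13 = 5.
The nim-sum is 5 ≠ 0, so this is an N-position: the player to move can win.

N-position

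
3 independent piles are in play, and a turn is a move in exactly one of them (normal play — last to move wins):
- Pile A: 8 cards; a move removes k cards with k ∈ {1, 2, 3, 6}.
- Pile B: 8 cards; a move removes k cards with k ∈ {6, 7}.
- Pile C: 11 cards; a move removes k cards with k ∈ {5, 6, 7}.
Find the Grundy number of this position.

3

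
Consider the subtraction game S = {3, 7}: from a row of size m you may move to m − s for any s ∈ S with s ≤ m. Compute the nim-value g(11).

0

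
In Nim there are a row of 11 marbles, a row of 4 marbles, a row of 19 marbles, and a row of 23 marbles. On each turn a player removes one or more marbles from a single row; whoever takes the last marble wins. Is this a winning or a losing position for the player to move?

Winning position

Bitwise XOR of the heap sizes:
  01011  (11)
  00100  (4)
  10011  (19)
  10111  (23)
  -----
  01011  (11)
The nim-sum is 11 ≠ 0, so this is an N-position: the player to move can win.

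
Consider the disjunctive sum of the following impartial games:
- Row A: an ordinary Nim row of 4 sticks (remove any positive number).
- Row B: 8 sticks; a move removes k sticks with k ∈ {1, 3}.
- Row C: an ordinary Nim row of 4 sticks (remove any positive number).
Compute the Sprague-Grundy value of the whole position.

0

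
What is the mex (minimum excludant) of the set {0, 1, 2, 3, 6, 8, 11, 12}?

The values 0, 1, 2, 3 are all present; 4 is the first non-negative integer missing from the set.

4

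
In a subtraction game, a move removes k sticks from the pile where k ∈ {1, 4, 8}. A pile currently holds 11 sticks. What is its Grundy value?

2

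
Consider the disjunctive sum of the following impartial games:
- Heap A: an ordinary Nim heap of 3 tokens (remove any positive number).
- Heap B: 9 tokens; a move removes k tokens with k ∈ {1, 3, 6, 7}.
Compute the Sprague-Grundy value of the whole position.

0

Heap A is a plain Nim heap of size 3, so its Grundy value is 3.
Build the Grundy sequence for heap B with g(k) = mex{g(k−s) : s ∈ {1, 3, 6, 7}, s ≤ k}:
k:     0  1  2  3  4  5  6  7  8  9
g(k):  0  1  0  1  0  1  2  3  2  3
So g(9) = 3.
By the Sprague-Grundy theorem, the Grundy value of a sum of independent games is the XOR of the component values.
Combined value = 3 XOR 3 = 0.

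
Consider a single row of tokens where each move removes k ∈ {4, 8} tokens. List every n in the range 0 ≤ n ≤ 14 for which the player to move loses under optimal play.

0, 1, 2, 3, 12, 13, 14

Compute g(0), g(1), … for moves {4, 8}:
g(0) = mex{} = 0
g(1) = mex{} = 0
g(2) = mex{} = 0
g(3) = mex{} = 0
g(4) = mex{0} = 1
g(5) = mex{0} = 1
g(6) = mex{0} = 1
g(7) = mex{0} = 1
g(8) = mex{0,1} = 2
g(9) = mex{0,1} = 2
g(10) = mex{0,1} = 2
g(11) = mex{0,1} = 2
g(12) = mex{1,2} = 0
g(13) = mex{1,2} = 0
g(14) = mex{1,2} = 0
The P-positions (g = 0) in 0..14 are 0, 1, 2, 3, 12, 13, 14.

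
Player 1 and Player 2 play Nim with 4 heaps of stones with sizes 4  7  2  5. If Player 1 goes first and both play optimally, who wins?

In binary:
  100  (4)
  111  (7)
  010  (2)
  101  (5)
  ---
  100  (4)
The nim-sum is 4 ≠ 0, so this is an N-position: the player to move can win; Player 1 has a winning move.

Player 1 wins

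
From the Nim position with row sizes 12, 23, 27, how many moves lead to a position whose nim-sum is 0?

Nim-sum: 12 XOR 23 XOR 27 = 0.
The nim-sum is already 0, so every move leaves a nonzero nim-sum — there are no winning moves.

0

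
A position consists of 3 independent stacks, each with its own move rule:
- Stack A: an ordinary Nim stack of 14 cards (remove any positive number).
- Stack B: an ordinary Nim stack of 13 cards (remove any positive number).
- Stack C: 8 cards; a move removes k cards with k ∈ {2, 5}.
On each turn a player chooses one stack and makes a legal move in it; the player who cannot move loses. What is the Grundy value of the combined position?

Stack A is a plain Nim stack of size 14, so its Grundy value is 14.
Stack B is a plain Nim stack of size 13, so its Grundy value is 13.
For stack C, compute g(0), g(1), … with moves {2, 5}:
g(0) = mex{} = 0
g(1) = mex{} = 0
g(2) = mex{0} = 1
g(3) = mex{0} = 1
g(4) = mex{1} = 0
g(5) = mex{0,1} = 2
g(6) = mex{0} = 1
g(7) = mex{1,2} = 0
g(8) = mex{1} = 0
So g(8) = 0.
By the Sprague-Grundy theorem, the Grundy value of a sum of independent games is the XOR of the component values.
Combined value = 14 XOR 13 XOR 0 = 3.

3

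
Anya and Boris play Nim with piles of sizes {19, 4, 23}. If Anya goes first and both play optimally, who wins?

Boris wins

Nim-sum: 19 ^ 4 ^ 23 = 0.
The nim-sum is 0, so this is a P-position: the player to move is in a losing position under optimal play; Anya is about to move from it and so loses — Boris wins.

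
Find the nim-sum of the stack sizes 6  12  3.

9

Compute the nim-sum pairwise:
6 XOR 12 = 10
10 XOR 3 = 9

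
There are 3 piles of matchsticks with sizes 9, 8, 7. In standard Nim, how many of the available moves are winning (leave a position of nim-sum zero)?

1

Write each in binary and XOR column by column:
  1001  (9)
  1000  (8)
  0111  (7)
  ----
  0110  (6)
The overall nim-sum is X = 6. A pile of size p has a winning move iff p XOR X < p (reduce it to p XOR X).
  9: 9 XOR 6 = 15 ≥ 9 — no move.
  8: 8 XOR 6 = 14 ≥ 8 — no move.
  7: 7 XOR 6 = 1 < 7 — winning move (to 1).
That gives 1 winning move.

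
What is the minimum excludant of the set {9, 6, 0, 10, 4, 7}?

1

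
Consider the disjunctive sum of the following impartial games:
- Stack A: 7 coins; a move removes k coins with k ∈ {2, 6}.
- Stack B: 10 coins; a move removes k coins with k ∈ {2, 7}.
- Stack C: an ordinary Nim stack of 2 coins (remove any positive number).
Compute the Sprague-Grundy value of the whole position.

Build the Grundy sequence for stack A with g(k) = mex{g(k−s) : s ∈ {2, 6}, s ≤ k}:
g(0) = mex{} = 0
g(1) = mex{} = 0
g(2) = mex{0} = 1
g(3) = mex{0} = 1
g(4) = mex{1} = 0
g(5) = mex{1} = 0
g(6) = mex{0} = 1
g(7) = mex{0} = 1
So g(7) = 1.
For stack B, compute g(0), g(1), … with moves {2, 7}:
g(0) = mex{} = 0
g(1) = mex{} = 0
g(2) = mex{0} = 1
g(3) = mex{0} = 1
g(4) = mex{1} = 0
g(5) = mex{1} = 0
g(6) = mex{0} = 1
g(7) = mex{0} = 1
g(8) = mex{0,1} = 2
g(9) = mex{1} = 0
g(10) = mex{1,2} = 0
So g(10) = 0.
Stack C is a plain Nim stack of size 2, so its Grundy value is 2.
The value of a disjunctive sum is the nim-sum of the parts.
Combined value = 1 ⊕ 0 ⊕ 2 = 3.

3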